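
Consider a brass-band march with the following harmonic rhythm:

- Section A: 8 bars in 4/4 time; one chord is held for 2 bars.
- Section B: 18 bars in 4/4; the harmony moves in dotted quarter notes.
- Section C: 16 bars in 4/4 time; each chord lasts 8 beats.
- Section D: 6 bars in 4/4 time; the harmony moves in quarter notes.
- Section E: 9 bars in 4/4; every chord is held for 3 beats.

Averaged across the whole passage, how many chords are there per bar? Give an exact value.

32/19 chords per bar

A: 8 bars of 4 beats is 32 beats; at 8 beats each that's 4 chords.
B: 18 bars of 4 beats is 72 beats; at 1.5 beats each that's 48 chords.
C: 16 bars of 4 beats is 64 beats; at 8 beats each that's 8 chords.
D: 6 bars of 4 beats is 24 beats; at 1 beat each that's 24 chords.
E: 9 bars of 4 beats is 36 beats; at 3 beats each that's 12 chords.
Overall: 96 chords over 57 bars → 96/57 = 32/19 chords per bar.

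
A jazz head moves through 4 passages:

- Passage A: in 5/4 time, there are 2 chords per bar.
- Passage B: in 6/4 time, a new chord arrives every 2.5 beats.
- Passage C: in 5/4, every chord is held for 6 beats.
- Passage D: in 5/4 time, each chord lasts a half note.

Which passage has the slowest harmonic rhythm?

A: 5 beats/bar ÷ 2.5 beats/chord = 2 chords/bar.
B: 6 beats/bar ÷ 2.5 beats/chord = 2.4 chords/bar.
C: 5 beats/bar ÷ 6 beats/chord = 5/6 chords/bar.
D: 5 beats/bar ÷ 2 beats/chord = 2.5 chords/bar.
Slowest is C at 5/6 chords/bar.

Passage C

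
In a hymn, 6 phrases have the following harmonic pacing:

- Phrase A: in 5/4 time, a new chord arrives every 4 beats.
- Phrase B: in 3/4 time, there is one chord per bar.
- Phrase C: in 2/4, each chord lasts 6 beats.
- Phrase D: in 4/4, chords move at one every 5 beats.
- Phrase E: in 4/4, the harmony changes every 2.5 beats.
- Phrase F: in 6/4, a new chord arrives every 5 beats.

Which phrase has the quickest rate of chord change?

Phrase E

A: 5 beats/bar ÷ 4 beats/chord = 1.25 chords/bar.
B: 3 beats/bar ÷ 3 beats/chord = 1 chord/bar.
C: 2 beats/bar ÷ 6 beats/chord = 1/3 chords/bar.
D: 4 beats/bar ÷ 5 beats/chord = 0.8 chords/bar.
E: 4 beats/bar ÷ 2.5 beats/chord = 1.6 chords/bar.
F: 6 beats/bar ÷ 5 beats/chord = 1.2 chords/bar.
Fastest is E at 1.6 chords/bar.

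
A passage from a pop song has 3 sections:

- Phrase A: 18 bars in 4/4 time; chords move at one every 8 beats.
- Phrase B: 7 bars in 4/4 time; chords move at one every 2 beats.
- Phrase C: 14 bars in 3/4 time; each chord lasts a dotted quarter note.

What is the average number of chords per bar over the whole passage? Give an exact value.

A: 18 bars of 4 beats is 72 beats; at 8 beats each that's 9 chords.
B: 7 bars of 4 beats is 28 beats; at 2 beats each that's 14 chords.
C: 14 bars of 3 beats is 42 beats; at 1.5 beats each that's 28 chords.
Overall: 51 chords over 39 bars → 51/39 = 17/13 chords per bar.

17/13 chords per bar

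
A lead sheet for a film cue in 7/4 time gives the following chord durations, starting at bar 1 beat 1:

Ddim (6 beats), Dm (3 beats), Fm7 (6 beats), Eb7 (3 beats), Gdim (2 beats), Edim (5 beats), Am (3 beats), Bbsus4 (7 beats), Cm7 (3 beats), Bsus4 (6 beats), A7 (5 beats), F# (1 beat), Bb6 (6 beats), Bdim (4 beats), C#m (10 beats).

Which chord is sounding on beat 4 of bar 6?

Bsus4

Beat 4 of bar 6 is beat (6−1)×7 + 4 = 39 overall.
Running totals: Ddim ends at 6, Dm ends at 9, Fm7 ends at 15, Eb7 ends at 18, Gdim ends at 20, Edim ends at 25, Am ends at 28, Bbsus4 ends at 35, Cm7 ends at 38, Bsus4 ends at 44.
Beat 39 falls within Bsus4.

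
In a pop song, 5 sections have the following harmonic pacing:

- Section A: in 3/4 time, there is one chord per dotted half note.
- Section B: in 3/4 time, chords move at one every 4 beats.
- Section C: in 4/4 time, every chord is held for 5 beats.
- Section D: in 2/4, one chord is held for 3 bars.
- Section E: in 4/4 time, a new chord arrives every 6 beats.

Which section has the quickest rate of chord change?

Section A

A: 3 beats/bar ÷ 3 beats/chord = 1 chord/bar.
B: 3 beats/bar ÷ 4 beats/chord = 0.75 chords/bar.
C: 4 beats/bar ÷ 5 beats/chord = 0.8 chords/bar.
D: 2 beats/bar ÷ 6 beats/chord = 1/3 chords/bar.
E: 4 beats/bar ÷ 6 beats/chord = 2/3 chords/bar.
Fastest is A at 1 chords/bar.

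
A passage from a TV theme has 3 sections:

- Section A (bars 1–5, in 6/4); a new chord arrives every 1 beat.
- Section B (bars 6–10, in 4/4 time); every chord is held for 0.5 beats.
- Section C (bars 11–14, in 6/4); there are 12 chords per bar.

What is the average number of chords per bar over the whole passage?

A: 5 × 6 = 30 beats ÷ 1 = 30 chords.
B: 5 × 4 = 20 beats ÷ 0.5 = 40 chords.
C: 4 × 6 = 24 beats ÷ 0.5 = 48 chords.
Overall: 118 chords over 14 bars → 118/14 = 59/7 chords per bar.

59/7 chords per bar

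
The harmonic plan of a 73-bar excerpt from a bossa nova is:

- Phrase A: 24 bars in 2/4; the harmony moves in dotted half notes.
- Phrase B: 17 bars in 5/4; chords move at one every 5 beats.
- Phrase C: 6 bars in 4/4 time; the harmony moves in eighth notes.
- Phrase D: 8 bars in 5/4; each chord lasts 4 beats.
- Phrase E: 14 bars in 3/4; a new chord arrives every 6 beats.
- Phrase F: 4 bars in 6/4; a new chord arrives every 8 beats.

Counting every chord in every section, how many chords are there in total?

101 chords

A: 24 bars × 2 beats = 48 beats; 3 beats/chord → 16 chords.
B: 17 bars × 5 beats = 85 beats; 5 beats/chord → 17 chords.
C: 6 bars × 4 beats = 24 beats; 0.5 beats/chord → 48 chords.
D: 8 bars × 5 beats = 40 beats; 4 beats/chord → 10 chords.
E: 14 bars × 3 beats = 42 beats; 6 beats/chord → 7 chords.
F: 4 bars × 6 beats = 24 beats; 8 beats/chord → 3 chords.
Total: 16 + 17 + 48 + 10 + 7 + 3 = 101.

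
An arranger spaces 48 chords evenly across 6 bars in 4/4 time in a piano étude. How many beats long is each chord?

6 bars × 4 beats/bar = 24 beats total.
24 beats ÷ 48 chords = 0.5 beats per chord.
(That is an eighth note.)

0.5 beats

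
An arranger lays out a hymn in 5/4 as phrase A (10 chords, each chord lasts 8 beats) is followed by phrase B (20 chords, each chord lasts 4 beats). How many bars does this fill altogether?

A: 10 × 8 = 80 beats = 16 bars.
B: 20 × 4 = 80 beats = 16 bars.
Total: 16 + 16 = 32 bars.

32 bars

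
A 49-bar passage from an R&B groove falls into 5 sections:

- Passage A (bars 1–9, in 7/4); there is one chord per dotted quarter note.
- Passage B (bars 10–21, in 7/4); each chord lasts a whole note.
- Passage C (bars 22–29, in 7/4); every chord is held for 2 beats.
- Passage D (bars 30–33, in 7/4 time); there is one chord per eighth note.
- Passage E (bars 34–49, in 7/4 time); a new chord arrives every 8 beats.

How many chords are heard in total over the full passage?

161 chords

A: 9·7 = 63 beats, 63/1.5 = 42 chords.
B: 12·7 = 84 beats, 84/4 = 21 chords.
C: 8·7 = 56 beats, 56/2 = 28 chords.
D: 4·7 = 28 beats, 28/0.5 = 56 chords.
E: 16·7 = 112 beats, 112/8 = 14 chords.
Total: 42 + 21 + 28 + 56 + 14 = 161.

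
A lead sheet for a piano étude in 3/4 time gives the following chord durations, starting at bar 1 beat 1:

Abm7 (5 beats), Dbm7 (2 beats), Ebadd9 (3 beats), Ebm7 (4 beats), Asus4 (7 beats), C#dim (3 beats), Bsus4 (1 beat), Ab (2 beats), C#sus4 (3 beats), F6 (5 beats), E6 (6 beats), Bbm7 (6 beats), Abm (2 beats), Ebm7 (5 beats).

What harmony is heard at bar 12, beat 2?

F6

Beat 2 of bar 12 is beat (12−1)×3 + 2 = 35 overall.
Running totals: Abm7 ends at 5, Dbm7 ends at 7, Ebadd9 ends at 10, Ebm7 ends at 14, Asus4 ends at 21, C#dim ends at 24, Bsus4 ends at 25, Ab ends at 27, C#sus4 ends at 30, F6 ends at 35.
Beat 35 falls within F6.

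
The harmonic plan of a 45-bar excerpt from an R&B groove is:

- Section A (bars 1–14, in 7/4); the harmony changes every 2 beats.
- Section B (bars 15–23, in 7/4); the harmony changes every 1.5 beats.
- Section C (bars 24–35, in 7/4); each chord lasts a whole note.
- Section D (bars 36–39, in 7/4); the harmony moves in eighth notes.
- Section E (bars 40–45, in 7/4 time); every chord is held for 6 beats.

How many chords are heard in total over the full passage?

175 chords

A: 14·7 = 98 beats, 98/2 = 49 chords.
B: 9·7 = 63 beats, 63/1.5 = 42 chords.
C: 12·7 = 84 beats, 84/4 = 21 chords.
D: 4·7 = 28 beats, 28/0.5 = 56 chords.
E: 6·7 = 42 beats, 42/6 = 7 chords.
Total: 49 + 42 + 21 + 56 + 7 = 175.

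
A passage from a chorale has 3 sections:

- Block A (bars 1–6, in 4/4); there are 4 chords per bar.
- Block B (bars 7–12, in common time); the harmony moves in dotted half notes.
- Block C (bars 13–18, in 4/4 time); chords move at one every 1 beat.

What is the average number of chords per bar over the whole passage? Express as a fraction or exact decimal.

A: 6 × 4 = 24 beats ÷ 1 = 24 chords.
B: 6 × 4 = 24 beats ÷ 3 = 8 chords.
C: 6 × 4 = 24 beats ÷ 1 = 24 chords.
Overall: 56 chords over 18 bars → 56/18 = 28/9 chords per bar.

28/9 chords per bar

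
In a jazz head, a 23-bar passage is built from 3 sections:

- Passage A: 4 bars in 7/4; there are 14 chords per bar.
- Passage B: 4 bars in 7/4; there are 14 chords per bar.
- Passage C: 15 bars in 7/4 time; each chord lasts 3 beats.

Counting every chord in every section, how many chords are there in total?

A has 28 beats and chords last 0.5 each, so 56 chords.
B has 28 beats and chords last 0.5 each, so 56 chords.
C has 105 beats and chords last 3 each, so 35 chords.
Total: 56 + 56 + 35 = 147.

147 chords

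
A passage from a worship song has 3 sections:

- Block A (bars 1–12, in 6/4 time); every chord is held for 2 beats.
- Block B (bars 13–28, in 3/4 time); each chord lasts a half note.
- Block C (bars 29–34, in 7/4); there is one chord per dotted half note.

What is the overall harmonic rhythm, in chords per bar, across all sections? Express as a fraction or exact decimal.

A: 12 × 6 = 72 beats ÷ 2 = 36 chords.
B: 16 × 3 = 48 beats ÷ 2 = 24 chords.
C: 6 × 7 = 42 beats ÷ 3 = 14 chords.
Overall: 74 chords over 34 bars → 74/34 = 37/17 chords per bar.

37/17 chords per bar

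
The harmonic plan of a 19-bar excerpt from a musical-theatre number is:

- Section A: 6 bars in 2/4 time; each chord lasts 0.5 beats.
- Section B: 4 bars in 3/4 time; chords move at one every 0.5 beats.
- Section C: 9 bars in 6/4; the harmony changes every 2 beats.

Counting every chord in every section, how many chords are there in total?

A: 6·2 = 12 beats, 12/0.5 = 24 chords.
B: 4·3 = 12 beats, 12/0.5 = 24 chords.
C: 9·6 = 54 beats, 54/2 = 27 chords.
Total: 24 + 24 + 27 = 75.

75 chords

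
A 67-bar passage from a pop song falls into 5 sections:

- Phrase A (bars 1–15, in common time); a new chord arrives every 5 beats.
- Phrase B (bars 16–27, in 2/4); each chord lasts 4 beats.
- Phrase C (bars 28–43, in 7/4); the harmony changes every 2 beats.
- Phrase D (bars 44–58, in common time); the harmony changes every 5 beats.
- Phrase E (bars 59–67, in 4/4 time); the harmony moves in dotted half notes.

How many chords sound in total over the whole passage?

A: 15 bars × 4 beats = 60 beats; 5 beats/chord → 12 chords.
B: 12 bars × 2 beats = 24 beats; 4 beats/chord → 6 chords.
C: 16 bars × 7 beats = 112 beats; 2 beats/chord → 56 chords.
D: 15 bars × 4 beats = 60 beats; 5 beats/chord → 12 chords.
E: 9 bars × 4 beats = 36 beats; 3 beats/chord → 12 chords.
Total: 12 + 6 + 56 + 12 + 12 = 98.

98 chords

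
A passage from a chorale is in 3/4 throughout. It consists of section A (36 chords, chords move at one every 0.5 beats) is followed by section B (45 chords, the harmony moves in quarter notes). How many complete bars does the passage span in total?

21 bars

A: 36 × 0.5 = 18 beats = 6 bars.
B: 45 × 1 = 45 beats = 15 bars.
Total: 6 + 15 = 21 bars.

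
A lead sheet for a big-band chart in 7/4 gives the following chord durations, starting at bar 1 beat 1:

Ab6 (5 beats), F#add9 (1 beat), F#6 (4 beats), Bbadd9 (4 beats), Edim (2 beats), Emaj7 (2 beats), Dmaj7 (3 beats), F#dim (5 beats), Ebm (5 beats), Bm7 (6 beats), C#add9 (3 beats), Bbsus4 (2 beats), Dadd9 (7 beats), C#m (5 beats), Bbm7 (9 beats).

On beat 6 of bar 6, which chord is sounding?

Beat 6 of bar 6 is beat (6−1)×7 + 6 = 41 overall.
Running totals: Ab6 ends at 5, F#add9 ends at 6, F#6 ends at 10, Bbadd9 ends at 14, Edim ends at 16, Emaj7 ends at 18, Dmaj7 ends at 21, F#dim ends at 26, Ebm ends at 31, Bm7 ends at 37, C#add9 ends at 40, Bbsus4 ends at 42.
Beat 41 falls within Bbsus4.

Bbsus4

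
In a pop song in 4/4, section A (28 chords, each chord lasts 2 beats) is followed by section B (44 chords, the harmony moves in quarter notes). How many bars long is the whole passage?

25 bars

A: 28 × 2 = 56 beats = 14 bars.
B: 44 × 1 = 44 beats = 11 bars.
Total: 14 + 11 = 25 bars.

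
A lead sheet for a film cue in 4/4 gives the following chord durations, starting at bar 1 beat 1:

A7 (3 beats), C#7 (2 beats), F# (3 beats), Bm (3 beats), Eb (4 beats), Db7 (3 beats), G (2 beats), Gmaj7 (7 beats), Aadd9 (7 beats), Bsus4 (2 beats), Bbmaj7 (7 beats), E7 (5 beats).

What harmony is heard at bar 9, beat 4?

Bsus4

Beat 4 of bar 9 is beat (9−1)×4 + 4 = 36 overall.
Running totals: A7 ends at 3, C#7 ends at 5, F# ends at 8, Bm ends at 11, Eb ends at 15, Db7 ends at 18, G ends at 20, Gmaj7 ends at 27, Aadd9 ends at 34, Bsus4 ends at 36.
Beat 36 falls within Bsus4.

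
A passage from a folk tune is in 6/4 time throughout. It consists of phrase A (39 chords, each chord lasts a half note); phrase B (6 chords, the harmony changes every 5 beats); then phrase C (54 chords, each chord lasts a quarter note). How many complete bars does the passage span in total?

27 bars

A: 39 × 2 = 78 beats = 13 bars.
B: 6 × 5 = 30 beats = 5 bars.
C: 54 × 1 = 54 beats = 9 bars.
Total: 13 + 5 + 9 = 27 bars.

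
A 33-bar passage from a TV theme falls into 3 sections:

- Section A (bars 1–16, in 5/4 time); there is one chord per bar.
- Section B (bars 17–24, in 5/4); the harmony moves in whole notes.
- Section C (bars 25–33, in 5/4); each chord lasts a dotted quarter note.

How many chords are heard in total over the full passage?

A has 80 beats and chords last 5 each, so 16 chords.
B has 40 beats and chords last 4 each, so 10 chords.
C has 45 beats and chords last 1.5 each, so 30 chords.
Total: 16 + 10 + 30 = 56.

56 chords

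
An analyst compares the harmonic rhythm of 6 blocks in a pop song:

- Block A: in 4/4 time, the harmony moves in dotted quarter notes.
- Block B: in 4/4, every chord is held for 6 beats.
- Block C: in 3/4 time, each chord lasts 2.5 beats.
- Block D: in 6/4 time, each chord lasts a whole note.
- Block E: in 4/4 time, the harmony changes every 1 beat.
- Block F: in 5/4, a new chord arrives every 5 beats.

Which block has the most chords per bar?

Block E

A: 4 beats/bar ÷ 1.5 beats/chord = 8/3 chords/bar.
B: 4 beats/bar ÷ 6 beats/chord = 2/3 chords/bar.
C: 3 beats/bar ÷ 2.5 beats/chord = 1.2 chords/bar.
D: 6 beats/bar ÷ 4 beats/chord = 1.5 chords/bar.
E: 4 beats/bar ÷ 1 beat/chord = 4 chords/bar.
F: 5 beats/bar ÷ 5 beats/chord = 1 chord/bar.
Fastest is E at 4 chords/bar.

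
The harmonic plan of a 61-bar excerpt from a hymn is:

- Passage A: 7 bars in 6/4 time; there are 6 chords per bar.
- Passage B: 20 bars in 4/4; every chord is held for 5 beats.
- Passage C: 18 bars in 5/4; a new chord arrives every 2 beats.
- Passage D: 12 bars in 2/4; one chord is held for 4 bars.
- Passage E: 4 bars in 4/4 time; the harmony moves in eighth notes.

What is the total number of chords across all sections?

138 chords

A has 42 beats and chords last 1 each, so 42 chords.
B has 80 beats and chords last 5 each, so 16 chords.
C has 90 beats and chords last 2 each, so 45 chords.
D has 24 beats and chords last 8 each, so 3 chords.
E has 16 beats and chords last 0.5 each, so 32 chords.
Total: 42 + 16 + 45 + 3 + 32 = 138.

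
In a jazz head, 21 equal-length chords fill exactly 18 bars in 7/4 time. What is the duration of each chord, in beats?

6 beats

18 bars × 7 beats/bar = 126 beats total.
126 beats ÷ 21 chords = 6 beats per chord.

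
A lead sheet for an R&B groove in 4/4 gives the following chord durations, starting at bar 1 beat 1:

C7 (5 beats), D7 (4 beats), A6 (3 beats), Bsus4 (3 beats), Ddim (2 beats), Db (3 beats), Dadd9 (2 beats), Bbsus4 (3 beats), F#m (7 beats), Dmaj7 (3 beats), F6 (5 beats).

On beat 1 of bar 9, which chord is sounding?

Dmaj7

Beat 1 of bar 9 is beat (9−1)×4 + 1 = 33 overall.
Running totals: C7 ends at 5, D7 ends at 9, A6 ends at 12, Bsus4 ends at 15, Ddim ends at 17, Db ends at 20, Dadd9 ends at 22, Bbsus4 ends at 25, F#m ends at 32, Dmaj7 ends at 35.
Beat 33 falls within Dmaj7.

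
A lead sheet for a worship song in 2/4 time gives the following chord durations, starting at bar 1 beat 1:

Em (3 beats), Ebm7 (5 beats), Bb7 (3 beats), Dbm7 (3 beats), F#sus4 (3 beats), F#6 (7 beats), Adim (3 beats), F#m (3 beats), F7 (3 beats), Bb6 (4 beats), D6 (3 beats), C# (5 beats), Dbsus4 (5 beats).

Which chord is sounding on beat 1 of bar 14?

Beat 1 of bar 14 is beat (14−1)×2 + 1 = 27 overall.
Running totals: Em ends at 3, Ebm7 ends at 8, Bb7 ends at 11, Dbm7 ends at 14, F#sus4 ends at 17, F#6 ends at 24, Adim ends at 27.
Beat 27 falls within Adim.

Adim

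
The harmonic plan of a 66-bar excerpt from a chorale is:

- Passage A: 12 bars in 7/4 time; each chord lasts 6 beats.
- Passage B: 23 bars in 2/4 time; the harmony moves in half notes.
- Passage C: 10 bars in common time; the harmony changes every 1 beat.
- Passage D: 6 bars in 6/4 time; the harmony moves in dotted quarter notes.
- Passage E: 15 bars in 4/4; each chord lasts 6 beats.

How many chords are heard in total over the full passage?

111 chords

A: 12 bars × 7 beats = 84 beats; 6 beats/chord → 14 chords.
B: 23 bars × 2 beats = 46 beats; 2 beats/chord → 23 chords.
C: 10 bars × 4 beats = 40 beats; 1 beat/chord → 40 chords.
D: 6 bars × 6 beats = 36 beats; 1.5 beats/chord → 24 chords.
E: 15 bars × 4 beats = 60 beats; 6 beats/chord → 10 chords.
Total: 14 + 23 + 40 + 24 + 10 = 111.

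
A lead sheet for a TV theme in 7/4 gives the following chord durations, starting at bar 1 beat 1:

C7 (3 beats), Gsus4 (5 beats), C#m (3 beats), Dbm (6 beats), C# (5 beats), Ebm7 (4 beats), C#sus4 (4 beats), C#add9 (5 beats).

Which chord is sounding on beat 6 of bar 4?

C#sus4

Beat 6 of bar 4 is beat (4−1)×7 + 6 = 27 overall.
Running totals: C7 ends at 3, Gsus4 ends at 8, C#m ends at 11, Dbm ends at 17, C# ends at 22, Ebm7 ends at 26, C#sus4 ends at 30.
Beat 27 falls within C#sus4.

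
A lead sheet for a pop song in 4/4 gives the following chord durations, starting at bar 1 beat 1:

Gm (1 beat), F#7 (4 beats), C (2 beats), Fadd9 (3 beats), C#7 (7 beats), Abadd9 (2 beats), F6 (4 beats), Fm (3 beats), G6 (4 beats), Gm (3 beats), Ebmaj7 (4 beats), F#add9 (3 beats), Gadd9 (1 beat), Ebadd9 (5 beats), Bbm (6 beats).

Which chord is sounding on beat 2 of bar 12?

Beat 2 of bar 12 is beat (12−1)×4 + 2 = 46 overall.
Running totals: Gm ends at 1, F#7 ends at 5, C ends at 7, Fadd9 ends at 10, C#7 ends at 17, Abadd9 ends at 19, F6 ends at 23, Fm ends at 26, G6 ends at 30, Gm ends at 33, Ebmaj7 ends at 37, F#add9 ends at 40, Gadd9 ends at 41, Ebadd9 ends at 46.
Beat 46 falls within Ebadd9.

Ebadd9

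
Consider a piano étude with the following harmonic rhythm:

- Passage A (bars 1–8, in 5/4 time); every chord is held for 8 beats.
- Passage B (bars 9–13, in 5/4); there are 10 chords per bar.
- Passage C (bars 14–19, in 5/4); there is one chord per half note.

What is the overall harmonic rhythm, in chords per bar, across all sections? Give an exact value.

A: 8 bars of 5 beats is 40 beats; at 8 beats each that's 5 chords.
B: 5 bars of 5 beats is 25 beats; at 0.5 beats each that's 50 chords.
C: 6 bars of 5 beats is 30 beats; at 2 beats each that's 15 chords.
Overall: 70 chords over 19 bars → 70/19 = 70/19 chords per bar.

70/19 chords per bar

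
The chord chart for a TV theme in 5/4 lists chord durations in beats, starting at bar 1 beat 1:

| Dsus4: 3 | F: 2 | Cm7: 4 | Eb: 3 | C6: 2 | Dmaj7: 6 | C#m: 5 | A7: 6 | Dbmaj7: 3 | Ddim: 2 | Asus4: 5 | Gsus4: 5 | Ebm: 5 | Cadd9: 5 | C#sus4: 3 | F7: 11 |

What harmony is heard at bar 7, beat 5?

Beat 5 of bar 7 is beat (7−1)×5 + 5 = 35 overall.
Running totals: Dsus4 ends at 3, F ends at 5, Cm7 ends at 9, Eb ends at 12, C6 ends at 14, Dmaj7 ends at 20, C#m ends at 25, A7 ends at 31, Dbmaj7 ends at 34, Ddim ends at 36.
Beat 35 falls within Ddim.

Ddim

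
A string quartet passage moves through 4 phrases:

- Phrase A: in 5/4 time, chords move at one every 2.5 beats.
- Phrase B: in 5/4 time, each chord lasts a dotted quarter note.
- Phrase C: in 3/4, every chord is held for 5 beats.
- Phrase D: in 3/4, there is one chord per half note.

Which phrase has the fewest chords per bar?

A: each chord is 2.5 beats in 5/4, so 2 per bar.
B: each chord is 1.5 beats in 5/4, so 10/3 per bar.
C: each chord is 5 beats in 3/4, so 0.6 per bar.
D: each chord is 2 beats in 3/4, so 1.5 per bar.
Slowest is C at 0.6 chords/bar.

Phrase C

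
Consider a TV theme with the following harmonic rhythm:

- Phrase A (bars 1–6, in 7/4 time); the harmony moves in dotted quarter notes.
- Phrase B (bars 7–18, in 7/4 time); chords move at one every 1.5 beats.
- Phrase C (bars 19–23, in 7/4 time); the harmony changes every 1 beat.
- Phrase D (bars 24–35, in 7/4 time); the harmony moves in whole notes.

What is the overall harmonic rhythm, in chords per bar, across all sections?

A: 6 × 7 = 42 beats ÷ 1.5 = 28 chords.
B: 12 × 7 = 84 beats ÷ 1.5 = 56 chords.
C: 5 × 7 = 35 beats ÷ 1 = 35 chords.
D: 12 × 7 = 84 beats ÷ 4 = 21 chords.
Overall: 140 chords over 35 bars → 140/35 = 4 chords per bar.

4 chords per bar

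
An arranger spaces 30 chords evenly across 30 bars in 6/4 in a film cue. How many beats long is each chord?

30 bars × 6 beats/bar = 180 beats total.
180 beats ÷ 30 chords = 6 beats per chord.

6 beats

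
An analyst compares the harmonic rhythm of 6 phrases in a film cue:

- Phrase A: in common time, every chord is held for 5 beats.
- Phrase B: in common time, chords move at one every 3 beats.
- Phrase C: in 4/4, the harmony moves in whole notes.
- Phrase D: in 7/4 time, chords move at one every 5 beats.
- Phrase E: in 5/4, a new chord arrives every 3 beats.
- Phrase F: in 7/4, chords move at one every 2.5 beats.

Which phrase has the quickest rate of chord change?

A: each chord is 5 beats in 4/4, so 0.8 per bar.
B: each chord is 3 beats in 4/4, so 4/3 per bar.
C: each chord is 4 beats in 4/4, so 1 per bar.
D: each chord is 5 beats in 7/4, so 1.4 per bar.
E: each chord is 3 beats in 5/4, so 5/3 per bar.
F: each chord is 2.5 beats in 7/4, so 2.8 per bar.
Fastest is F at 2.8 chords/bar.

Phrase F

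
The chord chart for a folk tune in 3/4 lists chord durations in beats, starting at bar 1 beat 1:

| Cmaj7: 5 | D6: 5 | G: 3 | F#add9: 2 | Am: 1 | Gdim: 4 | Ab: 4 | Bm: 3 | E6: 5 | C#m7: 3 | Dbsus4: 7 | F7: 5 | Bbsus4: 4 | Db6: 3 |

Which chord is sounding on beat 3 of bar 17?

Beat 3 of bar 17 is beat (17−1)×3 + 3 = 51 overall.
Running totals: Cmaj7 ends at 5, D6 ends at 10, G ends at 13, F#add9 ends at 15, Am ends at 16, Gdim ends at 20, Ab ends at 24, Bm ends at 27, E6 ends at 32, C#m7 ends at 35, Dbsus4 ends at 42, F7 ends at 47, Bbsus4 ends at 51.
Beat 51 falls within Bbsus4.

Bbsus4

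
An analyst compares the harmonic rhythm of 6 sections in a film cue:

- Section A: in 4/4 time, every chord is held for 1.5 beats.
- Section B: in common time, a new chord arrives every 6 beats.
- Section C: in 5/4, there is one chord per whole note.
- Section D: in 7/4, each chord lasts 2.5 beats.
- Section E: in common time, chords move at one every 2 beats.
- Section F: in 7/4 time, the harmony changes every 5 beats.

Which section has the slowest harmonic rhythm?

Section B

A: each chord is 1.5 beats in 4/4, so 8/3 per bar.
B: each chord is 6 beats in 4/4, so 2/3 per bar.
C: each chord is 4 beats in 5/4, so 1.25 per bar.
D: each chord is 2.5 beats in 7/4, so 2.8 per bar.
E: each chord is 2 beats in 4/4, so 2 per bar.
F: each chord is 5 beats in 7/4, so 1.4 per bar.
Slowest is B at 2/3 chords/bar.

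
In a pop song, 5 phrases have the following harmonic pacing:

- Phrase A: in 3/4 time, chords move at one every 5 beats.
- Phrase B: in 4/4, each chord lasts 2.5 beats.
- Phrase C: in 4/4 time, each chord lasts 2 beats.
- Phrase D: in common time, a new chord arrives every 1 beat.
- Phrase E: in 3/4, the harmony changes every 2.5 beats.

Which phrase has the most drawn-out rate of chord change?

A: 3 beats/bar ÷ 5 beats/chord = 0.6 chords/bar.
B: 4 beats/bar ÷ 2.5 beats/chord = 1.6 chords/bar.
C: 4 beats/bar ÷ 2 beats/chord = 2 chords/bar.
D: 4 beats/bar ÷ 1 beat/chord = 4 chords/bar.
E: 3 beats/bar ÷ 2.5 beats/chord = 1.2 chords/bar.
Slowest is A at 0.6 chords/bar.

Phrase A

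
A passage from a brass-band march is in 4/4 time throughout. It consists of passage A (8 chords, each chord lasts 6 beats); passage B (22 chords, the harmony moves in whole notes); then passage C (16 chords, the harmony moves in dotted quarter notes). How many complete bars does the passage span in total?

40 bars

A: 8 × 6 = 48 beats = 12 bars.
B: 22 × 4 = 88 beats = 22 bars.
C: 16 × 1.5 = 24 beats = 6 bars.
Total: 12 + 22 + 6 = 40 bars.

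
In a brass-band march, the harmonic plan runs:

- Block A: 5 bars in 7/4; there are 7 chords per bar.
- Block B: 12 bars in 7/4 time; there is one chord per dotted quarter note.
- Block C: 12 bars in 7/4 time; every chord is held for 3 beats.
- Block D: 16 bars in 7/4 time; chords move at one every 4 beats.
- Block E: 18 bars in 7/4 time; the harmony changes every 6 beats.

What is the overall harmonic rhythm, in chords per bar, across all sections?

A: 5 × 7 = 35 beats ÷ 1 = 35 chords.
B: 12 × 7 = 84 beats ÷ 1.5 = 56 chords.
C: 12 × 7 = 84 beats ÷ 3 = 28 chords.
D: 16 × 7 = 112 beats ÷ 4 = 28 chords.
E: 18 × 7 = 126 beats ÷ 6 = 21 chords.
Overall: 168 chords over 63 bars → 168/63 = 8/3 chords per bar.

8/3 chords per bar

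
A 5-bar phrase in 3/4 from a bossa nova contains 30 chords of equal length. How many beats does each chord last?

5 bars × 3 beats/bar = 15 beats total.
15 beats ÷ 30 chords = 0.5 beats per chord.
(That is an eighth note.)

0.5 beats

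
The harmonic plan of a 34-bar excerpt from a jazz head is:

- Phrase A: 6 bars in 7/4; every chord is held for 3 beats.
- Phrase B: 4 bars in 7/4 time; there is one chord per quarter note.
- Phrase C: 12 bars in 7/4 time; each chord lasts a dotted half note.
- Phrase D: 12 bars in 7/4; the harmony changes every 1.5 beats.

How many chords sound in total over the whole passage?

126 chords

A: 6 bars × 7 beats = 42 beats; 3 beats/chord → 14 chords.
B: 4 bars × 7 beats = 28 beats; 1 beat/chord → 28 chords.
C: 12 bars × 7 beats = 84 beats; 3 beats/chord → 28 chords.
D: 12 bars × 7 beats = 84 beats; 1.5 beats/chord → 56 chords.
Total: 14 + 28 + 28 + 56 = 126.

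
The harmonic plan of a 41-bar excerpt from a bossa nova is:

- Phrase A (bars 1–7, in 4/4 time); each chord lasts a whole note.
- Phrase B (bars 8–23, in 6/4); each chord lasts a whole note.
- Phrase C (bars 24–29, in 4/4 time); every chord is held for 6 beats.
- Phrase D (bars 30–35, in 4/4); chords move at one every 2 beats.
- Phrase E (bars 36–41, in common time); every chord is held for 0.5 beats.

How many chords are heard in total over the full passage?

95 chords

A: 7 bars × 4 beats = 28 beats; 4 beats/chord → 7 chords.
B: 16 bars × 6 beats = 96 beats; 4 beats/chord → 24 chords.
C: 6 bars × 4 beats = 24 beats; 6 beats/chord → 4 chords.
D: 6 bars × 4 beats = 24 beats; 2 beats/chord → 12 chords.
E: 6 bars × 4 beats = 24 beats; 0.5 beats/chord → 48 chords.
Total: 7 + 24 + 4 + 12 + 48 = 95.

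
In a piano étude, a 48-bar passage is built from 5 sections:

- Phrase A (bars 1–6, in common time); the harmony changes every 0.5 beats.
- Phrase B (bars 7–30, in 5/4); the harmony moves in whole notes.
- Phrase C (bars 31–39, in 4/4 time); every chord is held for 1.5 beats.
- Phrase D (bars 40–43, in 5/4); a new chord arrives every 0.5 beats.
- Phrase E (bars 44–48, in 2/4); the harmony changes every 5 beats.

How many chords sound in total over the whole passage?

144 chords

A has 24 beats and chords last 0.5 each, so 48 chords.
B has 120 beats and chords last 4 each, so 30 chords.
C has 36 beats and chords last 1.5 each, so 24 chords.
D has 20 beats and chords last 0.5 each, so 40 chords.
E has 10 beats and chords last 5 each, so 2 chords.
Total: 48 + 30 + 24 + 40 + 2 = 144.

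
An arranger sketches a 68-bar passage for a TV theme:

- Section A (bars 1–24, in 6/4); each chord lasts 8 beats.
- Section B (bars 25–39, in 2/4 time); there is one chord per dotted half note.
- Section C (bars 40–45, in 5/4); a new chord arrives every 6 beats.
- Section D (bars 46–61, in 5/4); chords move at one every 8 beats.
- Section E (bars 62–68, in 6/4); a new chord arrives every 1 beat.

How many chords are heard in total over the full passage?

85 chords

A: 24·6 = 144 beats, 144/8 = 18 chords.
B: 15·2 = 30 beats, 30/3 = 10 chords.
C: 6·5 = 30 beats, 30/6 = 5 chords.
D: 16·5 = 80 beats, 80/8 = 10 chords.
E: 7·6 = 42 beats, 42/1 = 42 chords.
Total: 18 + 10 + 5 + 10 + 42 = 85.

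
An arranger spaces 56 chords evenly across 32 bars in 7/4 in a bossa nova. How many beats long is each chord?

32 bars × 7 beats/bar = 224 beats total.
224 beats ÷ 56 chords = 4 beats per chord.
(That is a whole note.)

4 beats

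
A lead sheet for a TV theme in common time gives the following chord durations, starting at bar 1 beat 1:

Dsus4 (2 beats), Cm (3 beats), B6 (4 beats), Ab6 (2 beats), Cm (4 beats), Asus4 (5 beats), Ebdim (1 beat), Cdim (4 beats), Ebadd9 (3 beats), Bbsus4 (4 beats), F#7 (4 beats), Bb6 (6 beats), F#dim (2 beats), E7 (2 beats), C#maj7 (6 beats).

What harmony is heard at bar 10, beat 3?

Beat 3 of bar 10 is beat (10−1)×4 + 3 = 39 overall.
Running totals: Dsus4 ends at 2, Cm ends at 5, B6 ends at 9, Ab6 ends at 11, Cm ends at 15, Asus4 ends at 20, Ebdim ends at 21, Cdim ends at 25, Ebadd9 ends at 28, Bbsus4 ends at 32, F#7 ends at 36, Bb6 ends at 42.
Beat 39 falls within Bb6.

Bb6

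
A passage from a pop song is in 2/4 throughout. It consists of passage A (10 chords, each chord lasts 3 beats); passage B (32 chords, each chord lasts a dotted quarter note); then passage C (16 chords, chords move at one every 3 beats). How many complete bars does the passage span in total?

63 bars

A: 10 × 3 = 30 beats = 15 bars.
B: 32 × 1.5 = 48 beats = 24 bars.
C: 16 × 3 = 48 beats = 24 bars.
Total: 15 + 24 + 24 = 63 bars.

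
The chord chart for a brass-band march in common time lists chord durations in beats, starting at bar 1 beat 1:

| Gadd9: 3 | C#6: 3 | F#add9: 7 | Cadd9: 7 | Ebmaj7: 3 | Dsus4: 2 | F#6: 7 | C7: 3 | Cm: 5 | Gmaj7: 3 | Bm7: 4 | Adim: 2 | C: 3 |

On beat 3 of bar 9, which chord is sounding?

Beat 3 of bar 9 is beat (9−1)×4 + 3 = 35 overall.
Running totals: Gadd9 ends at 3, C#6 ends at 6, F#add9 ends at 13, Cadd9 ends at 20, Ebmaj7 ends at 23, Dsus4 ends at 25, F#6 ends at 32, C7 ends at 35.
Beat 35 falls within C7.

C7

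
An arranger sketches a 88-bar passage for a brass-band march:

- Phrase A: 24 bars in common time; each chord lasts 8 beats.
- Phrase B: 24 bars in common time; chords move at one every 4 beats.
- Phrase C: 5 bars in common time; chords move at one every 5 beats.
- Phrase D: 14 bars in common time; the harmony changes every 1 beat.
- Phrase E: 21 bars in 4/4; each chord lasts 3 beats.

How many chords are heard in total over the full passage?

A: 24·4 = 96 beats, 96/8 = 12 chords.
B: 24·4 = 96 beats, 96/4 = 24 chords.
C: 5·4 = 20 beats, 20/5 = 4 chords.
D: 14·4 = 56 beats, 56/1 = 56 chords.
E: 21·4 = 84 beats, 84/3 = 28 chords.
Total: 12 + 24 + 4 + 56 + 28 = 124.

124 chords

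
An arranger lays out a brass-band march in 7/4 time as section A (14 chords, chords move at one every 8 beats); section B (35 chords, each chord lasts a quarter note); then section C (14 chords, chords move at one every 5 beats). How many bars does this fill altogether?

31 bars

A: 14 × 8 = 112 beats = 16 bars.
B: 35 × 1 = 35 beats = 5 bars.
C: 14 × 5 = 70 beats = 10 bars.
Total: 16 + 5 + 10 = 31 bars.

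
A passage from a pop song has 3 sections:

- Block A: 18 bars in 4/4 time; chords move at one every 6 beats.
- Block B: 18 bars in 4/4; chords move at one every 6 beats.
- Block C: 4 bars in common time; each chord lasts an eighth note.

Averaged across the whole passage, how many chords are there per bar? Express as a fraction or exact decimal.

1.4 chords per bar

A: 18 bars of 4 beats is 72 beats; at 6 beats each that's 12 chords.
B: 18 bars of 4 beats is 72 beats; at 6 beats each that's 12 chords.
C: 4 bars of 4 beats is 16 beats; at 0.5 beats each that's 32 chords.
Overall: 56 chords over 40 bars → 56/40 = 1.4 chords per bar.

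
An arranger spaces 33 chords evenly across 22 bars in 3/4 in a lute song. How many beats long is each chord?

22 bars × 3 beats/bar = 66 beats total.
66 beats ÷ 33 chords = 2 beats per chord.
(That is a half note.)

2 beats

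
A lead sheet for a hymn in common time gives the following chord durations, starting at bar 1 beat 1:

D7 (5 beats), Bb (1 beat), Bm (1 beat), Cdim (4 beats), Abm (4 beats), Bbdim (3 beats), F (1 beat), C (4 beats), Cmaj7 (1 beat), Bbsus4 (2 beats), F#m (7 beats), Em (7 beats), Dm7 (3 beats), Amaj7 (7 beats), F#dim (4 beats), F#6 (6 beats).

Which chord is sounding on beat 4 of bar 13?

F#dim

Beat 4 of bar 13 is beat (13−1)×4 + 4 = 52 overall.
Running totals: D7 ends at 5, Bb ends at 6, Bm ends at 7, Cdim ends at 11, Abm ends at 15, Bbdim ends at 18, F ends at 19, C ends at 23, Cmaj7 ends at 24, Bbsus4 ends at 26, F#m ends at 33, Em ends at 40, Dm7 ends at 43, Amaj7 ends at 50, F#dim ends at 54.
Beat 52 falls within F#dim.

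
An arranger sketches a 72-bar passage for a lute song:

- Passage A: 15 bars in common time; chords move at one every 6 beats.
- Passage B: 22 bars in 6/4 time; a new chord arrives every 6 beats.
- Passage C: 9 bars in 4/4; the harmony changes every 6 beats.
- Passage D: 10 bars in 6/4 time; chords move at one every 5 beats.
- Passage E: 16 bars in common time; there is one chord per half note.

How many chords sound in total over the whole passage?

A: 15·4 = 60 beats, 60/6 = 10 chords.
B: 22·6 = 132 beats, 132/6 = 22 chords.
C: 9·4 = 36 beats, 36/6 = 6 chords.
D: 10·6 = 60 beats, 60/5 = 12 chords.
E: 16·4 = 64 beats, 64/2 = 32 chords.
Total: 10 + 22 + 6 + 12 + 32 = 82.

82 chords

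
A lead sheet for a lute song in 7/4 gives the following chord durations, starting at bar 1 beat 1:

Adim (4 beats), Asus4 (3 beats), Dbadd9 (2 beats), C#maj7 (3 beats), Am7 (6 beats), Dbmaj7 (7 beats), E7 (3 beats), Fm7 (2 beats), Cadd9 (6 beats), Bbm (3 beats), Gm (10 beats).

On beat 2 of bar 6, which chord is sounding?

Beat 2 of bar 6 is beat (6−1)×7 + 2 = 37 overall.
Running totals: Adim ends at 4, Asus4 ends at 7, Dbadd9 ends at 9, C#maj7 ends at 12, Am7 ends at 18, Dbmaj7 ends at 25, E7 ends at 28, Fm7 ends at 30, Cadd9 ends at 36, Bbm ends at 39.
Beat 37 falls within Bbm.

Bbm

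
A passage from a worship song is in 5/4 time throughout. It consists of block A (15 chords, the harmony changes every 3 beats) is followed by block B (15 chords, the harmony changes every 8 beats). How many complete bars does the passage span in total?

33 bars

A: 15 × 3 = 45 beats = 9 bars.
B: 15 × 8 = 120 beats = 24 bars.
Total: 9 + 24 = 33 bars.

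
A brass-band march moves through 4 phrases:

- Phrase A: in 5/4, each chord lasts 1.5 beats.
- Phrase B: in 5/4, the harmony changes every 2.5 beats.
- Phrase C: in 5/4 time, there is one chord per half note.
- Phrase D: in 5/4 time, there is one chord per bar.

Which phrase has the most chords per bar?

Phrase A

A: 5 beats/bar ÷ 1.5 beats/chord = 10/3 chords/bar.
B: 5 beats/bar ÷ 2.5 beats/chord = 2 chords/bar.
C: 5 beats/bar ÷ 2 beats/chord = 2.5 chords/bar.
D: 5 beats/bar ÷ 5 beats/chord = 1 chord/bar.
Fastest is A at 10/3 chords/bar.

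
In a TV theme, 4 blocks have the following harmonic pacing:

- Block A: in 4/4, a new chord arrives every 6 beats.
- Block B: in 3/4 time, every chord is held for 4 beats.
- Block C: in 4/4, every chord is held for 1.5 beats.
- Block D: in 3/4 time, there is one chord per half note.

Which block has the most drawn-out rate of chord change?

Block A

A: 4 beats/bar ÷ 6 beats/chord = 2/3 chords/bar.
B: 3 beats/bar ÷ 4 beats/chord = 0.75 chords/bar.
C: 4 beats/bar ÷ 1.5 beats/chord = 8/3 chords/bar.
D: 3 beats/bar ÷ 2 beats/chord = 1.5 chords/bar.
Slowest is A at 2/3 chords/bar.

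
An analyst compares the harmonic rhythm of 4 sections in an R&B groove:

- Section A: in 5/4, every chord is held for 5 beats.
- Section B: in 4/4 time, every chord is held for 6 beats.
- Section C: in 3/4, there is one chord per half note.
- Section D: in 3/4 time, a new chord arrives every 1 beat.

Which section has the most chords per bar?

A: 5 beats/bar ÷ 5 beats/chord = 1 chord/bar.
B: 4 beats/bar ÷ 6 beats/chord = 2/3 chords/bar.
C: 3 beats/bar ÷ 2 beats/chord = 1.5 chords/bar.
D: 3 beats/bar ÷ 1 beat/chord = 3 chords/bar.
Fastest is D at 3 chords/bar.

Section D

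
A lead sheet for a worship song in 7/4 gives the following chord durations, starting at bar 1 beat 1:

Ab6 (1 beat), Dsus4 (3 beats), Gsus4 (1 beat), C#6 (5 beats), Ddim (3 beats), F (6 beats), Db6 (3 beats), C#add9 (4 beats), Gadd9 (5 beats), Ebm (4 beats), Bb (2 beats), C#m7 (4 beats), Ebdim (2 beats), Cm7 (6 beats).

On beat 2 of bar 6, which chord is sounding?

Bb

Beat 2 of bar 6 is beat (6−1)×7 + 2 = 37 overall.
Running totals: Ab6 ends at 1, Dsus4 ends at 4, Gsus4 ends at 5, C#6 ends at 10, Ddim ends at 13, F ends at 19, Db6 ends at 22, C#add9 ends at 26, Gadd9 ends at 31, Ebm ends at 35, Bb ends at 37.
Beat 37 falls within Bb.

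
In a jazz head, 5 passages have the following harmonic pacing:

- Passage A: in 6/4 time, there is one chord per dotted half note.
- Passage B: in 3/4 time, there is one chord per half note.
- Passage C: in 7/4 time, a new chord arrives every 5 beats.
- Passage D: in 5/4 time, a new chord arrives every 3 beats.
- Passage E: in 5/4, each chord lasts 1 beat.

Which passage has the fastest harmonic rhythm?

A: 6 beats/bar ÷ 3 beats/chord = 2 chords/bar.
B: 3 beats/bar ÷ 2 beats/chord = 1.5 chords/bar.
C: 7 beats/bar ÷ 5 beats/chord = 1.4 chords/bar.
D: 5 beats/bar ÷ 3 beats/chord = 5/3 chords/bar.
E: 5 beats/bar ÷ 1 beat/chord = 5 chords/bar.
Fastest is E at 5 chords/bar.

Passage E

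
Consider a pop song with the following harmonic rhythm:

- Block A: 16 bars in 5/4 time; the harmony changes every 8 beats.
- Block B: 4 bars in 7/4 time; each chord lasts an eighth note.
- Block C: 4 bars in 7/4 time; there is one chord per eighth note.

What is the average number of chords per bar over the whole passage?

A: 16 × 5 = 80 beats ÷ 8 = 10 chords.
B: 4 × 7 = 28 beats ÷ 0.5 = 56 chords.
C: 4 × 7 = 28 beats ÷ 0.5 = 56 chords.
Overall: 122 chords over 24 bars → 122/24 = 61/12 chords per bar.

61/12 chords per bar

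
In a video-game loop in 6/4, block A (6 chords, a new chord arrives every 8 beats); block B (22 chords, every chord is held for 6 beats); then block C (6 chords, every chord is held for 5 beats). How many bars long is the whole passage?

A: 6 × 8 = 48 beats = 8 bars.
B: 22 × 6 = 132 beats = 22 bars.
C: 6 × 5 = 30 beats = 5 bars.
Total: 8 + 22 + 5 = 35 bars.

35 bars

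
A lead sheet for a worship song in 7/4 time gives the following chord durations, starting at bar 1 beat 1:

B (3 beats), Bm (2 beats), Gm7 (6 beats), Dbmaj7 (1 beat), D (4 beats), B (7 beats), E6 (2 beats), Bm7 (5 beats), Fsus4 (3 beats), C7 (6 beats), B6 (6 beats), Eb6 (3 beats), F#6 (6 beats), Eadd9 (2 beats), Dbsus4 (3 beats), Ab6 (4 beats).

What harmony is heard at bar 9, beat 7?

Ab6

Beat 7 of bar 9 is beat (9−1)×7 + 7 = 63 overall.
Running totals: B ends at 3, Bm ends at 5, Gm7 ends at 11, Dbmaj7 ends at 12, D ends at 16, B ends at 23, E6 ends at 25, Bm7 ends at 30, Fsus4 ends at 33, C7 ends at 39, B6 ends at 45, Eb6 ends at 48, F#6 ends at 54, Eadd9 ends at 56, Dbsus4 ends at 59, Ab6 ends at 63.
Beat 63 falls within Ab6.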